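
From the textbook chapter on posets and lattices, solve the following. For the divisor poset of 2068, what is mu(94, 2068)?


In a divisor lattice, mu(a,b) = mu(b/a) where mu is the classical Mobius function.
b/a = 2068/94 = 22
Prime factorization of 22: primes [2, 11]
22 is squarefree with 2 prime factor(s), so mu(22) = (-1)^2 = 1


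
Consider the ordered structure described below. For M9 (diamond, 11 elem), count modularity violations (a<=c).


Modular law: if a <= c then a v (b ^ c) = (a v b) ^ c.
Check all triples (a,b,c) with a <= c among 11 elements.
This lattice is modular (diamonds M_m and their chain-products are modular).
Total violating triples: 0


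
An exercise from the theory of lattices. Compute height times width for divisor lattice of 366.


Height = length of longest chain minus 1; width = size of largest antichain.
A maximum chain: 1 | 61 | 183 | 366  (height 3).
A maximum antichain: {2, 3, 61}  (width 3).
Product = 3 * 3 = 9


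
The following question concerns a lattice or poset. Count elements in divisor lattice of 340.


Divisors of 340: [1, 2, 4, 5, 10, 17, 20, 34, 68, 85, 170, 340]
Count: 12


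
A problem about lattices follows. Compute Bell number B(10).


B(n) = number of set partitions of an n-element set.
B(n) satisfies the recurrence: B(n+1) = sum_k C(n,k)*B(k).
B(10) = 115975


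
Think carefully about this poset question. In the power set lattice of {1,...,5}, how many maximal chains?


A maximal chain goes from the minimum element to a maximal element via cover relations.
Counting all min-to-max paths in the cover graph.
Total maximal chains: 120


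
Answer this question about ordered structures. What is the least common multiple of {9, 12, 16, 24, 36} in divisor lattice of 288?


In a divisor lattice, join = lcm (least common multiple).
Compute lcm iteratively: start with first element, then lcm(current, next).
Elements: [9, 12, 16, 24, 36]
lcm(9,12) = 36
lcm(36,16) = 144
lcm(144,24) = 144
lcm(144,36) = 144
Final lcm = 144


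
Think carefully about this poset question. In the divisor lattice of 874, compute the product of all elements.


Divisors of 874: [1, 2, 19, 23, 38, 46, 437, 874]
Product = n^(d(n)/2) = 874^(8/2)
Product = 583506543376


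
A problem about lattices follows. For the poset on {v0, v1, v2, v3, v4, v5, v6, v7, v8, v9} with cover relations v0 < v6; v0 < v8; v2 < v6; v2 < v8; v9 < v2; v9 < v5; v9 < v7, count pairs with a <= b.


The order relation is {(a,b) : a <= b}, reflexive so it includes (a,a).
Examples: (v0,v0), (v0,v6), (v0,v8), (v1,v1), (v2,v2), ...
Total ordered pairs: 19


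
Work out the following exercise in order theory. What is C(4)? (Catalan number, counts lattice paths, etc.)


C(n) = C(2n, n) / (n+1).
C(8, 4) = 70
C(4) = 70 / 5 = 14


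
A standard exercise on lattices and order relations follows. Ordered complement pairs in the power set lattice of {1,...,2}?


Complement pair (a,b): a meet b = bottom, a join b = top.
Here: A intersect B = {} and A union B = {1,...,2}.
Pairs found: ({},{1,2}), ({1},{2}), ({2},{1}), ({1,2},{})
Total ordered pairs: 4


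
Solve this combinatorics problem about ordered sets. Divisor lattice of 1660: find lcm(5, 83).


In a divisor lattice, join = lcm (least common multiple).
gcd(5,83) = 1
lcm(5,83) = 5*83/gcd = 415/1 = 415


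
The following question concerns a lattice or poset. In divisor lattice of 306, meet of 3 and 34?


In a divisor lattice, meet = gcd (greatest common divisor).
By Euclidean algorithm or factoring: gcd(3,34) = 1


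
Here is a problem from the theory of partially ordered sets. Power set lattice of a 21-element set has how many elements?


Power set = 2^n.
2^21 = 2097152


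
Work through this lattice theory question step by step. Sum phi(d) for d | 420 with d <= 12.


Divisors of 420 up to 12: [1, 2, 3, 4, 5, 6, 7, 10, 12]
phi values: [1, 1, 2, 2, 4, 2, 6, 4, 4]
Sum = 26


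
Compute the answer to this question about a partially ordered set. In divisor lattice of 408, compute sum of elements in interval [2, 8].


Interval [2,8] in divisors of 408: [2, 4, 8]
Sum = 14


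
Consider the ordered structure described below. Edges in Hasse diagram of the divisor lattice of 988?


A cover relation a -< b holds when a < b with no c strictly between.
Cover relations:
  1 -< 2
  1 -< 13
  1 -< 19
  2 -< 4
  2 -< 26
  2 -< 38
  4 -< 52
  4 -< 76
  ...12 more
Total: 20


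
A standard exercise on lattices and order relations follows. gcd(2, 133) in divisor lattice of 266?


Meet=gcd.
gcd(2,133)=1


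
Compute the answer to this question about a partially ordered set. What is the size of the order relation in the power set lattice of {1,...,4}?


The order relation is {(a,b) : a <= b}, reflexive so it includes (a,a).
Examples: ({},{}), ({},{1,2}), ({},{1,2,3}), ({},{1,2,3,4}), ({},{1,2,4}), ...
Total ordered pairs: 81


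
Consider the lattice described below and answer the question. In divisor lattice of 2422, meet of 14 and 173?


In a divisor lattice, meet = gcd (greatest common divisor).
By Euclidean algorithm or factoring: gcd(14,173) = 1


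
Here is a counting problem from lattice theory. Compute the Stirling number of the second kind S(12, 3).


S(n,k) = k*S(n-1,k) + S(n-1,k-1).
S(11,3) = 28501, S(11,2) = 1023
S(12,3) = 3*28501 + 1023 = 85503 + 1023
S(12,3) = 86526


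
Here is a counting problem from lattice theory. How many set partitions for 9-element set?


B(n) = number of set partitions of an n-element set.
B(n) satisfies the recurrence: B(n+1) = sum_k C(n,k)*B(k).
B(9) = 21147


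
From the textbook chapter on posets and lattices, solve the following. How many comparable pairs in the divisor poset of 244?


A comparable pair {a,b} has a < b or b < a in the order.
Count unordered pairs where one element is strictly below the other.
Examples: {1,2}, {1,4}, {1,61}, {1,122}, ...
Total comparable pairs: 12


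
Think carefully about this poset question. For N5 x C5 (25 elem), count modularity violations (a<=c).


Modular law: if a <= c then a v (b ^ c) = (a v b) ^ c.
Check all triples (a,b,c) with a <= c among 25 elements.
  e.g. a=(a,0), b=(c,0), c=(b,0): lhs=(a,0) != rhs=(b,0)
  e.g. a=(a,0), b=(c,1), c=(b,0): lhs=(a,0) != rhs=(b,0)
Total violating triples: 75


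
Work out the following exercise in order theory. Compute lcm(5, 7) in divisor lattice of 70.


In a divisor lattice, join = lcm (least common multiple).
gcd(5,7) = 1
lcm(5,7) = 5*7/gcd = 35/1 = 35


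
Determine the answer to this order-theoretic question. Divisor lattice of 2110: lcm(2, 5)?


Join=lcm.
gcd(2,5)=1
lcm=10


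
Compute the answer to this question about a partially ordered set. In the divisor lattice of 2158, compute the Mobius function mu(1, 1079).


In a divisor lattice, mu(a,b) = mu(b/a) where mu is the classical Mobius function.
b/a = 1079/1 = 1079
Prime factorization of 1079: primes [13, 83]
1079 is squarefree with 2 prime factor(s), so mu(1079) = (-1)^2 = 1


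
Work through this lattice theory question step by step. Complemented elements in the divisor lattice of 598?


An element a is complemented if some b has a meet b = bottom, a join b = top.
a is complemented iff gcd(a, n/a)=1, i.e. a is a unitary divisor of 598.
Complemented elements: 1, 2, 13, 23, 26, 46, ... (2 more)
Count: 8


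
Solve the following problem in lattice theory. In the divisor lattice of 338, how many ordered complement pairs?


Complement pair (a,b): a meet b = bottom, a join b = top.
Here: gcd(a,b)=1 and lcm(a,b)=338, i.e. a*b=338 with a,b coprime.
Pairs found: (1,338), (2,169), (169,2), (338,1)
Total ordered pairs: 4


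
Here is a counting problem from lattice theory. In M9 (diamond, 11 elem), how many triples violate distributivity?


Distributive law: a ^ (b v c) = (a ^ b) v (a ^ c).
Check all 11^3 = 1331 ordered triples (a,b,c).
  e.g. a=a1, b=a2, c=a3: lhs=a1 != rhs=0
  e.g. a=a1, b=a2, c=a4: lhs=a1 != rhs=0
Total violating triples: 504


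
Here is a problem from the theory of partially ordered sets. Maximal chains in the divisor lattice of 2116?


A maximal chain goes from the minimum element to a maximal element via cover relations.
Counting all min-to-max paths in the cover graph.
Total maximal chains: 6


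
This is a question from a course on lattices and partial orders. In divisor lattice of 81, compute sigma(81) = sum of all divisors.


sigma(n) = sum of divisors.
Divisors of 81: [1, 3, 9, 27, 81]
Sum = 121


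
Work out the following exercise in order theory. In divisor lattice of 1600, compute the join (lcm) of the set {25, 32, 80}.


In a divisor lattice, join = lcm (least common multiple).
Compute lcm iteratively: start with first element, then lcm(current, next).
Elements: [25, 32, 80]
lcm(25,32) = 800
lcm(800,80) = 800
Final lcm = 800


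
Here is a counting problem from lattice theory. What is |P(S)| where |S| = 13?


Power set = 2^n.
2^13 = 8192


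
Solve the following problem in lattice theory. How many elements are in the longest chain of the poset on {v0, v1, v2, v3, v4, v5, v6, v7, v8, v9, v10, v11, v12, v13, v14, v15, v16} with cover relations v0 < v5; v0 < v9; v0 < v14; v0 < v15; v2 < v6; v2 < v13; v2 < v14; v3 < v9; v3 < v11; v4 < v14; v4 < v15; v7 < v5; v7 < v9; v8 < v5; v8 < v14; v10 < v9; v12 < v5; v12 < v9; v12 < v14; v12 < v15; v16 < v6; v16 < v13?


A chain is a totally ordered subset; we count the number of elements in a maximum chain.
Compute, for each element x, the size of the longest chain ending at x:
  v0: 1
  v1: 1
  v2: 1
  v3: 1
  v4: 1
  v7: 1
  ...
A maximum chain: v0 < v5
Number of elements in the longest chain: 2


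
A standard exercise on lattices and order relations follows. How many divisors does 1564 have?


Divisors of 1564: [1, 2, 4, 17, 23, 34, 46, 68, 92, 391, 782, 1564]
Count: 12


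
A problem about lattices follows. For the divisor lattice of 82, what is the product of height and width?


Height = length of longest chain minus 1; width = size of largest antichain.
A maximum chain: 1 | 41 | 82  (height 2).
A maximum antichain: {2, 41}  (width 2).
Product = 2 * 2 = 4


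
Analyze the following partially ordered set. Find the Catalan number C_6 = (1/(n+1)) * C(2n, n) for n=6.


C(n) = C(2n, n) / (n+1).
C(12, 6) = 924
C(6) = 924 / 7 = 132


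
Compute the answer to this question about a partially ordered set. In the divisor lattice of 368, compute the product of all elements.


Divisors of 368: [1, 2, 4, 8, 16, 23, 46, 92, 184, 368]
Product = n^(d(n)/2) = 368^(10/2)
Product = 6748994797568


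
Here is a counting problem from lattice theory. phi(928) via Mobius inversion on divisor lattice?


phi(n) = n * prod_{p|n} (1 - 1/p).
Prime divisors of 928: [2, 29]
phi(928) = 928 * (1 - 1/2) * (1 - 1/29)
phi(928) = 448


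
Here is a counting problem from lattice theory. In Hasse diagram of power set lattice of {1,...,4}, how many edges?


A cover relation a -< b holds when a < b with no c strictly between.
Cover relations:
  {} -< {1}
  {} -< {2}
  {} -< {3}
  {} -< {4}
  {1} -< {1,2}
  {1} -< {1,3}
  {1} -< {1,4}
  {2} -< {1,2}
  ...24 more
Total: 32


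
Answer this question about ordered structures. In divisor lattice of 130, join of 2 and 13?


In a divisor lattice, join = lcm (least common multiple).
gcd(2,13) = 1
lcm(2,13) = 2*13/gcd = 26/1 = 26


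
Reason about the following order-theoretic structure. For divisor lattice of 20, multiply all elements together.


Divisors of 20: [1, 2, 4, 5, 10, 20]
Product = n^(d(n)/2) = 20^(6/2)
Product = 8000


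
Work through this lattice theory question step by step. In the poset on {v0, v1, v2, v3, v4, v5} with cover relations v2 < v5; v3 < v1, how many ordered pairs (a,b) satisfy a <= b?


The order relation is {(a,b) : a <= b}, reflexive so it includes (a,a).
Examples: (v0,v0), (v1,v1), (v2,v2), (v2,v5), (v3,v1), ...
Total ordered pairs: 8


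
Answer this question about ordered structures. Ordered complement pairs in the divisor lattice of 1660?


Complement pair (a,b): a meet b = bottom, a join b = top.
Here: gcd(a,b)=1 and lcm(a,b)=1660, i.e. a*b=1660 with a,b coprime.
Pairs found: (1,1660), (4,415), (5,332), (20,83), ... (4 more)
Total ordered pairs: 8


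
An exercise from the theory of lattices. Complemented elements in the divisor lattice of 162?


An element a is complemented if some b has a meet b = bottom, a join b = top.
a is complemented iff gcd(a, n/a)=1, i.e. a is a unitary divisor of 162.
Complemented elements: 1, 2, 81, 162
Count: 4


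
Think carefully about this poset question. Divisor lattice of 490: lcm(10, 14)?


Join=lcm.
gcd(10,14)=2
lcm=70


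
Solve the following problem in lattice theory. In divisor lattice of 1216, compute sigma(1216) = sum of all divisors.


sigma(n) = sum of divisors.
Divisors of 1216: [1, 2, 4, 8, 16, 19, 32, 38, 64, 76, 152, 304, 608, 1216]
Sum = 2540


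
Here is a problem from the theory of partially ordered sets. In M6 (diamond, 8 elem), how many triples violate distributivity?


Distributive law: a ^ (b v c) = (a ^ b) v (a ^ c).
Check all 8^3 = 512 ordered triples (a,b,c).
  e.g. a=a1, b=a2, c=a3: lhs=a1 != rhs=0
  e.g. a=a1, b=a2, c=a4: lhs=a1 != rhs=0
Total violating triples: 120


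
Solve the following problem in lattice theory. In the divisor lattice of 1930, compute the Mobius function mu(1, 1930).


In a divisor lattice, mu(a,b) = mu(b/a) where mu is the classical Mobius function.
b/a = 1930/1 = 1930
Prime factorization of 1930: primes [2, 5, 193]
1930 is squarefree with 3 prime factor(s), so mu(1930) = (-1)^3 = -1


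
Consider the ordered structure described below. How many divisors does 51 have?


Divisors of 51: [1, 3, 17, 51]
Count: 4


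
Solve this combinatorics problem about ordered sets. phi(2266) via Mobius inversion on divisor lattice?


phi(n) = n * prod_{p|n} (1 - 1/p).
Prime divisors of 2266: [2, 11, 103]
phi(2266) = 2266 * (1 - 1/2) * (1 - 1/11) * (1 - 1/103)
phi(2266) = 1020


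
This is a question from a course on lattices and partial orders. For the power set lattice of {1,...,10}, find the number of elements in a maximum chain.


A chain is a totally ordered subset; we count the number of elements in a maximum chain.
Compute, for each element x, the size of the longest chain ending at x:
  {}: 1
  {1}: 2
  {2}: 2
  {3}: 2
  {4}: 2
  {5}: 2
  ...
A maximum chain: {} < {1} < {1,2} < {1,2,3} < {1,2,3,4} < {1,2,3,4,5} < {1,2,3,4,5,6} < {1,2,3,4,5,6,7} < {1,2,3,4,5,6,7,8} < {1,2,3,4,5,6,7,8,9} < {1,2,3,4,5,6,7,8,9,10}
Number of elements in the longest chain: 11


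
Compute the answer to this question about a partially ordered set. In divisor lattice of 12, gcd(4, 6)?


Meet=gcd.
gcd(4,6)=2


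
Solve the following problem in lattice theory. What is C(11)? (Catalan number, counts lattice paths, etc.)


C(n) = C(2n, n) / (n+1).
C(22, 11) = 705432
C(11) = 705432 / 12 = 58786


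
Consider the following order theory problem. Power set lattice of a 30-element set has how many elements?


Power set = 2^n.
2^30 = 1073741824


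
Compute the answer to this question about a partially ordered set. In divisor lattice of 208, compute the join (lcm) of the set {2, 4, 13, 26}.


In a divisor lattice, join = lcm (least common multiple).
Compute lcm iteratively: start with first element, then lcm(current, next).
Elements: [2, 4, 13, 26]
lcm(2,4) = 4
lcm(4,13) = 52
lcm(52,26) = 52
Final lcm = 52


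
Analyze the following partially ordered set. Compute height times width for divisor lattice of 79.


Height = length of longest chain minus 1; width = size of largest antichain.
A maximum chain: 1 | 79  (height 1).
A maximum antichain: {1}  (width 1).
Product = 1 * 1 = 1


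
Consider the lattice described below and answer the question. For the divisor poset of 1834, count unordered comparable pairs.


A comparable pair {a,b} has a < b or b < a in the order.
Count unordered pairs where one element is strictly below the other.
Examples: {1,2}, {1,7}, {1,14}, {1,131}, ...
Total comparable pairs: 19


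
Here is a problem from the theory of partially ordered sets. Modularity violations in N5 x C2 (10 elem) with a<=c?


Modular law: if a <= c then a v (b ^ c) = (a v b) ^ c.
Check all triples (a,b,c) with a <= c among 10 elements.
  e.g. a=(a,0), b=(c,0), c=(b,0): lhs=(a,0) != rhs=(b,0)
  e.g. a=(a,0), b=(c,1), c=(b,0): lhs=(a,0) != rhs=(b,0)
Total violating triples: 6


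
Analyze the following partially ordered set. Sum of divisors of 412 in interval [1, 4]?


Interval [1,4] in divisors of 412: [1, 2, 4]
Sum = 7


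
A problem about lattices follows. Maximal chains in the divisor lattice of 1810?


A maximal chain goes from the minimum element to a maximal element via cover relations.
Counting all min-to-max paths in the cover graph.
Total maximal chains: 6


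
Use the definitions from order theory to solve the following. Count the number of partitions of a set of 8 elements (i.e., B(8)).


B(n) = number of set partitions of an n-element set.
B(n) satisfies the recurrence: B(n+1) = sum_k C(n,k)*B(k).
B(8) = 4140


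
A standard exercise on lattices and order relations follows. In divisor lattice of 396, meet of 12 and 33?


In a divisor lattice, meet = gcd (greatest common divisor).
By Euclidean algorithm or factoring: gcd(12,33) = 3


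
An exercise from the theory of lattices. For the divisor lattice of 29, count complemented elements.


An element a is complemented if some b has a meet b = bottom, a join b = top.
a is complemented iff gcd(a, n/a)=1, i.e. a is a unitary divisor of 29.
Complemented elements: 1, 29
Count: 2


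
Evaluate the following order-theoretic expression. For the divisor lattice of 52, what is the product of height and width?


Height = length of longest chain minus 1; width = size of largest antichain.
A maximum chain: 1 | 13 | 26 | 52  (height 3).
A maximum antichain: {2, 13}  (width 2).
Product = 3 * 2 = 6


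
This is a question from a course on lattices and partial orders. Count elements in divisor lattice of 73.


Divisors of 73: [1, 73]
Count: 2


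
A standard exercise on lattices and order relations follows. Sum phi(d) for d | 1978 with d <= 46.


Divisors of 1978 up to 46: [1, 2, 23, 43, 46]
phi values: [1, 1, 22, 42, 22]
Sum = 88


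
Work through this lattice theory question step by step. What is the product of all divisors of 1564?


Divisors of 1564: [1, 2, 4, 17, 23, 34, 46, 68, 92, 391, 782, 1564]
Product = n^(d(n)/2) = 1564^(12/2)
Product = 14635935683435892736


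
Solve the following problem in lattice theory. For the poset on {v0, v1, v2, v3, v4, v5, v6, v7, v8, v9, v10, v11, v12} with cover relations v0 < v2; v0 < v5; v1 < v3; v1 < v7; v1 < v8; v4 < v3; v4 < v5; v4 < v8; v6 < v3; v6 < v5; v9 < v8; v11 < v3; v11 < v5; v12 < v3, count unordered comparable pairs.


A comparable pair {a,b} has a < b or b < a in the order.
Count unordered pairs where one element is strictly below the other.
Examples: {v0,v2}, {v0,v5}, {v1,v3}, {v1,v7}, ...
Total comparable pairs: 14


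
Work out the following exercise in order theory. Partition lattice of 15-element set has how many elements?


B(n) = number of set partitions of an n-element set.
B(n) satisfies the recurrence: B(n+1) = sum_k C(n,k)*B(k).
B(15) = 1382958545


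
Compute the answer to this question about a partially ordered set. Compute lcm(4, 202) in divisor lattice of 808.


In a divisor lattice, join = lcm (least common multiple).
gcd(4,202) = 2
lcm(4,202) = 4*202/gcd = 808/2 = 404


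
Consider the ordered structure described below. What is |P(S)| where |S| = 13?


Power set = 2^n.
2^13 = 8192


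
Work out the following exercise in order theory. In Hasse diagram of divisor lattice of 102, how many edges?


A cover relation a -< b holds when a < b with no c strictly between.
Cover relations:
  1 -< 2
  1 -< 3
  1 -< 17
  2 -< 6
  2 -< 34
  3 -< 6
  3 -< 51
  6 -< 102
  ...4 more
Total: 12


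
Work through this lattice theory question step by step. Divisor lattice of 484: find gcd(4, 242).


In a divisor lattice, meet = gcd (greatest common divisor).
By Euclidean algorithm or factoring: gcd(4,242) = 2


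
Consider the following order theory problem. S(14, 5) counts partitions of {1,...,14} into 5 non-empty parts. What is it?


S(n,k) = k*S(n-1,k) + S(n-1,k-1).
S(13,5) = 7508501, S(13,4) = 2532530
S(14,5) = 5*7508501 + 2532530 = 37542505 + 2532530
S(14,5) = 40075035


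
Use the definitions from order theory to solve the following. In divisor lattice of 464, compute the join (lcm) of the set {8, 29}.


In a divisor lattice, join = lcm (least common multiple).
Compute lcm iteratively: start with first element, then lcm(current, next).
Elements: [8, 29]
lcm(8,29) = 232
Final lcm = 232


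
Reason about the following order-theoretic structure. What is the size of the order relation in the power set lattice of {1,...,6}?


The order relation is {(a,b) : a <= b}, reflexive so it includes (a,a).
Examples: ({},{}), ({},{1,2}), ({},{1,2,3}), ({},{1,2,3,4}), ({},{1,2,3,4,5}), ...
Total ordered pairs: 729


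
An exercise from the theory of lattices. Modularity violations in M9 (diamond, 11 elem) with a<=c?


Modular law: if a <= c then a v (b ^ c) = (a v b) ^ c.
Check all triples (a,b,c) with a <= c among 11 elements.
This lattice is modular (diamonds M_m and their chain-products are modular).
Total violating triples: 0


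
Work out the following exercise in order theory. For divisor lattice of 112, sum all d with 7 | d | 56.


Interval [7,56] in divisors of 112: [7, 14, 28, 56]
Sum = 105


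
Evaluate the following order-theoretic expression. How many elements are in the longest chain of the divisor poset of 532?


A chain is a totally ordered subset; we count the number of elements in a maximum chain.
Compute, for each element x, the size of the longest chain ending at x:
  1: 1
  2: 2
  7: 2
  19: 2
  4: 3
  14: 3
  ...
A maximum chain: 1 < 2 < 4 < 28 < 532
Number of elements in the longest chain: 5


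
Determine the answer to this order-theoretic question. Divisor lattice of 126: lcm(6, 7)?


Join=lcm.
gcd(6,7)=1
lcm=42


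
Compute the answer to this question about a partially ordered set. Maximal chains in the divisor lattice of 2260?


A maximal chain goes from the minimum element to a maximal element via cover relations.
Counting all min-to-max paths in the cover graph.
Total maximal chains: 12


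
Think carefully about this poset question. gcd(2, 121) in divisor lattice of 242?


Meet=gcd.
gcd(2,121)=1


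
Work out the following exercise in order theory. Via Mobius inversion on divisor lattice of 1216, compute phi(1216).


phi(n) = n * prod_{p|n} (1 - 1/p).
Prime divisors of 1216: [2, 19]
phi(1216) = 1216 * (1 - 1/2) * (1 - 1/19)
phi(1216) = 576


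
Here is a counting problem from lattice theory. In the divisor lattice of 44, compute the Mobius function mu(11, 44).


In a divisor lattice, mu(a,b) = mu(b/a) where mu is the classical Mobius function.
b/a = 44/11 = 4
Prime factorization of 4: primes [2]
4 is not squarefree, so mu(4) = 0


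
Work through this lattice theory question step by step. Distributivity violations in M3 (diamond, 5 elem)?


Distributive law: a ^ (b v c) = (a ^ b) v (a ^ c).
Check all 5^3 = 125 ordered triples (a,b,c).
  e.g. a=a1, b=a2, c=a3: lhs=a1 != rhs=0
  e.g. a=a1, b=a3, c=a2: lhs=a1 != rhs=0
Total violating triples: 6


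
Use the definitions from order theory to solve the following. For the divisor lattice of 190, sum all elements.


sigma(n) = sum of divisors.
Divisors of 190: [1, 2, 5, 10, 19, 38, 95, 190]
Sum = 360


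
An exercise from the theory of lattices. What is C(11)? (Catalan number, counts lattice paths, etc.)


C(n) = C(2n, n) / (n+1).
C(22, 11) = 705432
C(11) = 705432 / 12 = 58786


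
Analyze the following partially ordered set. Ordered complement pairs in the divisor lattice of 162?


Complement pair (a,b): a meet b = bottom, a join b = top.
Here: gcd(a,b)=1 and lcm(a,b)=162, i.e. a*b=162 with a,b coprime.
Pairs found: (1,162), (2,81), (81,2), (162,1)
Total ordered pairs: 4


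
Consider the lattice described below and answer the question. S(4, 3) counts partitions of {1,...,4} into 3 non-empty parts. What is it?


S(n,k) = k*S(n-1,k) + S(n-1,k-1).
S(3,3) = 1, S(3,2) = 3
S(4,3) = 3*1 + 3 = 3 + 3
S(4,3) = 6


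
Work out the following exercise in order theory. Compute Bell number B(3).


B(n) = number of set partitions of an n-element set.
B(n) satisfies the recurrence: B(n+1) = sum_k C(n,k)*B(k).
B(3) = 5


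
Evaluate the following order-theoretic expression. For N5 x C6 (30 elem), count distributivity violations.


Distributive law: a ^ (b v c) = (a ^ b) v (a ^ c).
Check all 30^3 = 27000 ordered triples (a,b,c).
  e.g. a=(b,0), b=(a,0), c=(c,0): lhs=(b,0) != rhs=(a,0)
  e.g. a=(b,0), b=(a,0), c=(c,1): lhs=(b,0) != rhs=(a,0)
Total violating triples: 432


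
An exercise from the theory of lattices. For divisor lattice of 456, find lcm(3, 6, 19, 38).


In a divisor lattice, join = lcm (least common multiple).
Compute lcm iteratively: start with first element, then lcm(current, next).
Elements: [3, 6, 19, 38]
lcm(3,6) = 6
lcm(6,19) = 114
lcm(114,38) = 114
Final lcm = 114


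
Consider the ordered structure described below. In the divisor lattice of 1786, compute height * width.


Height = length of longest chain minus 1; width = size of largest antichain.
A maximum chain: 1 | 47 | 893 | 1786  (height 3).
A maximum antichain: {2, 19, 47}  (width 3).
Product = 3 * 3 = 9


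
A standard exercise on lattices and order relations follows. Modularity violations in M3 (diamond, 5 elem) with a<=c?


Modular law: if a <= c then a v (b ^ c) = (a v b) ^ c.
Check all triples (a,b,c) with a <= c among 5 elements.
This lattice is modular (diamonds M_m and their chain-products are modular).
Total violating triples: 0


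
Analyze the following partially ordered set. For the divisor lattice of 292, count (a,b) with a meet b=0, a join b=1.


Complement pair (a,b): a meet b = bottom, a join b = top.
Here: gcd(a,b)=1 and lcm(a,b)=292, i.e. a*b=292 with a,b coprime.
Pairs found: (1,292), (4,73), (73,4), (292,1)
Total ordered pairs: 4


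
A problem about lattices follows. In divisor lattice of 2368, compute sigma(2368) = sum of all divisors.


sigma(n) = sum of divisors.
Divisors of 2368: [1, 2, 4, 8, 16, 32, 37, 64, 74, 148, 296, 592, 1184, 2368]
Sum = 4826


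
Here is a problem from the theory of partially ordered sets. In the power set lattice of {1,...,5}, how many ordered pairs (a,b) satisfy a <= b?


The order relation is {(a,b) : a <= b}, reflexive so it includes (a,a).
Examples: ({},{}), ({},{1,2}), ({},{1,2,3}), ({},{1,2,3,4}), ({},{1,2,3,4,5}), ...
Total ordered pairs: 243


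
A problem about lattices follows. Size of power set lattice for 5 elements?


Power set = 2^n.
2^5 = 32


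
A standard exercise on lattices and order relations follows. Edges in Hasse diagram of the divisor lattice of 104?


A cover relation a -< b holds when a < b with no c strictly between.
Cover relations:
  1 -< 2
  1 -< 13
  2 -< 4
  2 -< 26
  4 -< 8
  4 -< 52
  8 -< 104
  13 -< 26
  ...2 more
Total: 10


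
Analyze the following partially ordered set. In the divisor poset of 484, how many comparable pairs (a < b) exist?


A comparable pair {a,b} has a < b or b < a in the order.
Count unordered pairs where one element is strictly below the other.
Examples: {1,2}, {1,4}, {1,11}, {1,22}, ...
Total comparable pairs: 27


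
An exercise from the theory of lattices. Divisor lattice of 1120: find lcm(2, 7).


In a divisor lattice, join = lcm (least common multiple).
gcd(2,7) = 1
lcm(2,7) = 2*7/gcd = 14/1 = 14


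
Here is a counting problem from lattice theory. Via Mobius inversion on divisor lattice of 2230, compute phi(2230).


phi(n) = n * prod_{p|n} (1 - 1/p).
Prime divisors of 2230: [2, 5, 223]
phi(2230) = 2230 * (1 - 1/2) * (1 - 1/5) * (1 - 1/223)
phi(2230) = 888


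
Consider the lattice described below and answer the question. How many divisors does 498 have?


Divisors of 498: [1, 2, 3, 6, 83, 166, 249, 498]
Count: 8


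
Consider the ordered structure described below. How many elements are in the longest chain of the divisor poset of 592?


A chain is a totally ordered subset; we count the number of elements in a maximum chain.
Compute, for each element x, the size of the longest chain ending at x:
  1: 1
  2: 2
  37: 2
  4: 3
  8: 4
  74: 3
  ...
A maximum chain: 1 < 2 < 4 < 8 < 16 < 592
Number of elements in the longest chain: 6


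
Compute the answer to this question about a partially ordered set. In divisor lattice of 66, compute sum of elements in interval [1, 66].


Interval [1,66] in divisors of 66: [1, 2, 3, 6, 11, 22, 33, 66]
Sum = 144


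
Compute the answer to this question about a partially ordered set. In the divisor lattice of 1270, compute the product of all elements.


Divisors of 1270: [1, 2, 5, 10, 127, 254, 635, 1270]
Product = n^(d(n)/2) = 1270^(8/2)
Product = 2601446410000


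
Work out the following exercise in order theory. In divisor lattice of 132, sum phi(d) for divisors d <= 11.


Divisors of 132 up to 11: [1, 2, 3, 4, 6, 11]
phi values: [1, 1, 2, 2, 2, 10]
Sum = 18


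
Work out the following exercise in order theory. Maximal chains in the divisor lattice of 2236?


A maximal chain goes from the minimum element to a maximal element via cover relations.
Counting all min-to-max paths in the cover graph.
Total maximal chains: 12


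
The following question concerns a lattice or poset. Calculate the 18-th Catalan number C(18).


C(n) = C(2n, n) / (n+1).
C(36, 18) = 9075135300
C(18) = 9075135300 / 19 = 477638700


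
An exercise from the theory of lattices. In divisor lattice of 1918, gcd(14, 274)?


Meet=gcd.
gcd(14,274)=2


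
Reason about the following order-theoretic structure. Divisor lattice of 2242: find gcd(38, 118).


In a divisor lattice, meet = gcd (greatest common divisor).
By Euclidean algorithm or factoring: gcd(38,118) = 2


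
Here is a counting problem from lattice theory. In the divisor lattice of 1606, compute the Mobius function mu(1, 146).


In a divisor lattice, mu(a,b) = mu(b/a) where mu is the classical Mobius function.
b/a = 146/1 = 146
Prime factorization of 146: primes [2, 73]
146 is squarefree with 2 prime factor(s), so mu(146) = (-1)^2 = 1


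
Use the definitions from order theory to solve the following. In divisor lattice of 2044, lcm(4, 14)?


Join=lcm.
gcd(4,14)=2
lcm=28


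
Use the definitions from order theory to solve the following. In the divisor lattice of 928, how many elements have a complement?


An element a is complemented if some b has a meet b = bottom, a join b = top.
a is complemented iff gcd(a, n/a)=1, i.e. a is a unitary divisor of 928.
Complemented elements: 1, 29, 32, 928
Count: 4


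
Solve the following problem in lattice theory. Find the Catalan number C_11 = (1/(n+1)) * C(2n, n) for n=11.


C(n) = C(2n, n) / (n+1).
C(22, 11) = 705432
C(11) = 705432 / 12 = 58786


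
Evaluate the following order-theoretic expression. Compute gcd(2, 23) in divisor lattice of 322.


In a divisor lattice, meet = gcd (greatest common divisor).
By Euclidean algorithm or factoring: gcd(2,23) = 1


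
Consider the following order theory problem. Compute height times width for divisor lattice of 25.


Height = length of longest chain minus 1; width = size of largest antichain.
A maximum chain: 1 | 5 | 25  (height 2).
A maximum antichain: {1}  (width 1).
Product = 2 * 1 = 2


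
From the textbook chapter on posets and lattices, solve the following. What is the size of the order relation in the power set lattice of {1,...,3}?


The order relation is {(a,b) : a <= b}, reflexive so it includes (a,a).
Examples: ({},{}), ({},{1,2}), ({},{1,2,3}), ({},{1,3}), ({},{1}), ...
Total ordered pairs: 27


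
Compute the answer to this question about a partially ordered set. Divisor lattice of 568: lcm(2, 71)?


Join=lcm.
gcd(2,71)=1
lcm=142


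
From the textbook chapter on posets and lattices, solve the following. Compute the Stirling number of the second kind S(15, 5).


S(n,k) = k*S(n-1,k) + S(n-1,k-1).
S(14,5) = 40075035, S(14,4) = 10391745
S(15,5) = 5*40075035 + 10391745 = 200375175 + 10391745
S(15,5) = 210766920


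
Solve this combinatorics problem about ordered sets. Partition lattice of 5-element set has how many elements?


B(n) = number of set partitions of an n-element set.
B(n) satisfies the recurrence: B(n+1) = sum_k C(n,k)*B(k).
B(5) = 52


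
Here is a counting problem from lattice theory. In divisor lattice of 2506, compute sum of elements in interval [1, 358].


Interval [1,358] in divisors of 2506: [1, 2, 179, 358]
Sum = 540


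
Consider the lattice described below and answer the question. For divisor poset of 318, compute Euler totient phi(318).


phi(n) = n * prod_{p|n} (1 - 1/p).
Prime divisors of 318: [2, 3, 53]
phi(318) = 318 * (1 - 1/2) * (1 - 1/3) * (1 - 1/53)
phi(318) = 104


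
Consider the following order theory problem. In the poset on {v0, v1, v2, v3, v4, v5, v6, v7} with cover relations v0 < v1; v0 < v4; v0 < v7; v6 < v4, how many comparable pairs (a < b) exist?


A comparable pair {a,b} has a < b or b < a in the order.
Count unordered pairs where one element is strictly below the other.
Examples: {v0,v1}, {v0,v4}, {v0,v7}, {v4,v6}
Total comparable pairs: 4


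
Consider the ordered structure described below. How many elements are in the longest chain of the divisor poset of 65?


A chain is a totally ordered subset; we count the number of elements in a maximum chain.
Compute, for each element x, the size of the longest chain ending at x:
  1: 1
  5: 2
  13: 2
  65: 3
A maximum chain: 1 < 5 < 65
Number of elements in the longest chain: 3


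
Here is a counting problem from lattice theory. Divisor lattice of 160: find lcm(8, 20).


In a divisor lattice, join = lcm (least common multiple).
gcd(8,20) = 4
lcm(8,20) = 8*20/gcd = 160/4 = 40


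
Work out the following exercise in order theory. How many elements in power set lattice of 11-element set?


Power set = 2^n.
2^11 = 2048


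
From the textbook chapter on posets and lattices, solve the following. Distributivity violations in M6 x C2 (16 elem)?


Distributive law: a ^ (b v c) = (a ^ b) v (a ^ c).
Check all 16^3 = 4096 ordered triples (a,b,c).
  e.g. a=(a1,0), b=(a2,0), c=(a3,0): lhs=(a1,0) != rhs=(0,0)
  e.g. a=(a1,0), b=(a2,0), c=(a3,1): lhs=(a1,0) != rhs=(0,0)
Total violating triples: 960


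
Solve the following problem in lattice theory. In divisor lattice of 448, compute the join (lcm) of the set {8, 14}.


In a divisor lattice, join = lcm (least common multiple).
Compute lcm iteratively: start with first element, then lcm(current, next).
Elements: [8, 14]
lcm(8,14) = 56
Final lcm = 56


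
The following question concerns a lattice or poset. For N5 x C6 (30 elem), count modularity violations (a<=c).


Modular law: if a <= c then a v (b ^ c) = (a v b) ^ c.
Check all triples (a,b,c) with a <= c among 30 elements.
  e.g. a=(a,0), b=(c,0), c=(b,0): lhs=(a,0) != rhs=(b,0)
  e.g. a=(a,0), b=(c,1), c=(b,0): lhs=(a,0) != rhs=(b,0)
Total violating triples: 126


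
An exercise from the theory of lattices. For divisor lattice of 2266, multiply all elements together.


Divisors of 2266: [1, 2, 11, 22, 103, 206, 1133, 2266]
Product = n^(d(n)/2) = 2266^(8/2)
Product = 26365719179536


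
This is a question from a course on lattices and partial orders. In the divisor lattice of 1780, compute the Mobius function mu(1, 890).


In a divisor lattice, mu(a,b) = mu(b/a) where mu is the classical Mobius function.
b/a = 890/1 = 890
Prime factorization of 890: primes [2, 5, 89]
890 is squarefree with 3 prime factor(s), so mu(890) = (-1)^3 = -1


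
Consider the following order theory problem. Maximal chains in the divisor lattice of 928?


A maximal chain goes from the minimum element to a maximal element via cover relations.
Counting all min-to-max paths in the cover graph.
Total maximal chains: 6


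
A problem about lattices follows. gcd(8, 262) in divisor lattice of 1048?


Meet=gcd.
gcd(8,262)=2


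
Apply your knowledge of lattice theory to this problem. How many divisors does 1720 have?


Divisors of 1720: [1, 2, 4, 5, 8, 10, 20, 40, 43, 86, 172, 215, 344, 430, 860, 1720]
Count: 16


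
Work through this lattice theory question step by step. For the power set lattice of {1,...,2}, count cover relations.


A cover relation a -< b holds when a < b with no c strictly between.
Cover relations:
  {} -< {1}
  {} -< {2}
  {1} -< {1,2}
  {2} -< {1,2}
Total: 4


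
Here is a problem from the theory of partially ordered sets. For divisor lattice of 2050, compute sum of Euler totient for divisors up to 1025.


Divisors of 2050 up to 1025: [1, 2, 5, 10, 25, 41, 50, 82, 205, 410, 1025]
phi values: [1, 1, 4, 4, 20, 40, 20, 40, 160, 160, 800]
Sum = 1250


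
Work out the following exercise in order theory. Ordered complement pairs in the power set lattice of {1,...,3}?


Complement pair (a,b): a meet b = bottom, a join b = top.
Here: A intersect B = {} and A union B = {1,...,3}.
Pairs found: ({},{1,2,3}), ({1},{2,3}), ({2},{1,3}), ({3},{1,2}), ... (4 more)
Total ordered pairs: 8


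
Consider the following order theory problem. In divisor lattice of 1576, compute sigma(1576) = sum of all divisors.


sigma(n) = sum of divisors.
Divisors of 1576: [1, 2, 4, 8, 197, 394, 788, 1576]
Sum = 2970


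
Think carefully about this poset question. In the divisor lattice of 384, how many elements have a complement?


An element a is complemented if some b has a meet b = bottom, a join b = top.
a is complemented iff gcd(a, n/a)=1, i.e. a is a unitary divisor of 384.
Complemented elements: 1, 3, 128, 384
Count: 4


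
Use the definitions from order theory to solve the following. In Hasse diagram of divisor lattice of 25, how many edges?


A cover relation a -< b holds when a < b with no c strictly between.
Cover relations:
  1 -< 5
  5 -< 25
Total: 2


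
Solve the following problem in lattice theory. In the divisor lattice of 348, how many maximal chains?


A maximal chain goes from the minimum element to a maximal element via cover relations.
Counting all min-to-max paths in the cover graph.
Total maximal chains: 12


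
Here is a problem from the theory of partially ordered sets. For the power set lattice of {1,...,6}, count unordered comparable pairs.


A comparable pair {a,b} has a < b or b < a in the order.
Count unordered pairs where one element is strictly below the other.
Examples: {{},{1}}, {{},{2}}, {{},{3}}, {{},{4}}, ...
Total comparable pairs: 665


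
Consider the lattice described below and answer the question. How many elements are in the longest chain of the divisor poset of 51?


A chain is a totally ordered subset; we count the number of elements in a maximum chain.
Compute, for each element x, the size of the longest chain ending at x:
  1: 1
  3: 2
  17: 2
  51: 3
A maximum chain: 1 < 3 < 51
Number of elements in the longest chain: 3


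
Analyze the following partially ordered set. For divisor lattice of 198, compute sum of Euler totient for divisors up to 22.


Divisors of 198 up to 22: [1, 2, 3, 6, 9, 11, 18, 22]
phi values: [1, 1, 2, 2, 6, 10, 6, 10]
Sum = 38


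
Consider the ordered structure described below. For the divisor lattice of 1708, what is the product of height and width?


Height = length of longest chain minus 1; width = size of largest antichain.
A maximum chain: 1 | 61 | 427 | 854 | 1708  (height 4).
A maximum antichain: {4, 14, 122, 427}  (width 4).
Product = 4 * 4 = 16
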